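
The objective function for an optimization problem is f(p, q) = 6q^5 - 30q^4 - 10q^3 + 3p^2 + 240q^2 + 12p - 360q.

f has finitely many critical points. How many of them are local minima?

f separates as a function of p plus a function of q, so ∇f=0 decouples.
∂f/∂p = 6(p + 2) = 0 at p ∈ {-2}; ∂f/∂q = 30(q - 3)(q - 2)(q - 1)(q + 2) = 0 at q ∈ {-2, 1, 2, 3}.
The Hessian is diagonal: diag(f_pp, f_qq). Second derivatives: f_pp(-2)=6; f_qq(-2)=-1800, f_qq(1)=180, f_qq(2)=-120, f_qq(3)=300.
Local minima occur where both diagonal entries positive: (-2, 1), (-2, 3). Count: 2.

2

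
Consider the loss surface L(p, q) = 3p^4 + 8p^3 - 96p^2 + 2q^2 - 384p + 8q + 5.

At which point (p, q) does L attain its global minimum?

L(p,q) separates as A(p) + B(q) + 5, so its minimum is min A + min B + 5.
A'(p) = 12(p - 4)(p + 2)(p + 4) vanishes at p ∈ {-4, -2, 4}; B'(q) = 4q + 8 vanishes at q ∈ {-2}.
Local minima of A (where A''>0): A(-4)=256, A(4)=-1792. Local minima of B: B(-2)=-8.
So the global minimum of L is A(4) + B(-2) + 5 = -1792 − 8 + 5 = -1795, attained at (4, -2).

(4, -2)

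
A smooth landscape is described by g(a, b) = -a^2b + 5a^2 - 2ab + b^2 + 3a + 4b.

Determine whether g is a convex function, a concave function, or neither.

neither

The term -a^2b is cubic, so the Hessian is not constant.
∂²g/∂a² = -2b + 10, which takes both signs as b varies (negative for sufficiently large b). A diagonal entry of the Hessian changing sign means the Hessian is neither positive- nor negative-semidefinite on all of R^2.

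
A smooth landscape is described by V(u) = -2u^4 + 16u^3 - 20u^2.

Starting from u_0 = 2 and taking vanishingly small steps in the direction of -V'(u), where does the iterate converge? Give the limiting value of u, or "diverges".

V'(u) = -8u(u - 5)(u - 1), so V'(2) = 48.
Gradient descent moves in the -V' direction, i.e. u is decreasing.
The nearest critical point in that direction is u = 1, where V'' = 32 > 0 (a local minimum). The iterate converges there.

1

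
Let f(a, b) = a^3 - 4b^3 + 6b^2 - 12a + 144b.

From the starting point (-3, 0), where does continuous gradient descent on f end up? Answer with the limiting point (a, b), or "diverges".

f is separable, so gradient descent decouples: a follows -∂f/∂a, b follows -∂f/∂b.
∂f/∂a = 3(a - 2)(a + 2); at a=-3 this is 15, so a decreases.
∂f/∂b = -12(b - 4)(b + 3); at b=0 this is 144, so b decreases.
The a-coordinate has no critical point in that direction and runs off to infinity.

diverges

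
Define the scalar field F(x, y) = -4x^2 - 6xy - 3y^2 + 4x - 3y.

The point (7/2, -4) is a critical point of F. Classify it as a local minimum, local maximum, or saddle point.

The Hessian of F is constant: H = [[-8, -6], [-6, -6]].
det(H) = (-8)·(-6) − (-6)² = 12.
det(H) > 0 and tr(H) = -14 < 0, so H is negative definite and the point is a local maximum.

local maximum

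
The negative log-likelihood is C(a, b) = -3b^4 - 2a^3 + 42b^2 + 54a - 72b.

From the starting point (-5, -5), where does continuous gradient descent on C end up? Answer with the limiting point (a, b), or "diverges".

C is separable, so gradient descent decouples: a follows -∂C/∂a, b follows -∂C/∂b.
∂C/∂a = -6(a - 3)(a + 3); at a=-5 this is -96, so a increases.
∂C/∂b = -12(b - 2)(b - 1)(b + 3); at b=-5 this is 1008, so b decreases.
The b-coordinate has no critical point in that direction and runs off to infinity.

diverges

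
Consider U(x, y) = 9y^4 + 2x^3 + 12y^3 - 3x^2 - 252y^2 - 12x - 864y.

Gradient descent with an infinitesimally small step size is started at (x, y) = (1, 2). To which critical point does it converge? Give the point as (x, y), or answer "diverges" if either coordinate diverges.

U is separable, so gradient descent decouples: x follows -∂U/∂x, y follows -∂U/∂y.
∂U/∂x = 6(x - 2)(x + 1); at x=1 this is -12, so x increases.
∂U/∂y = 36(y - 4)(y + 2)(y + 3); at y=2 this is -1440, so y increases.
x converges to its nearest critical value 2 (a local min of the x-part); y converges to 4. The iterate converges to (2, 4).

(2, 4)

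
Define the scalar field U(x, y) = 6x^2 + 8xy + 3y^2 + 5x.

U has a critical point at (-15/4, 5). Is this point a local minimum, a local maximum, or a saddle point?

local minimum

The Hessian of U is constant: H = [[12, 8], [8, 6]].
det(H) = 12·6 − 8² = 8.
det(H) > 0 and tr(H) = 18 > 0, so H is positive definite and the point is a local minimum.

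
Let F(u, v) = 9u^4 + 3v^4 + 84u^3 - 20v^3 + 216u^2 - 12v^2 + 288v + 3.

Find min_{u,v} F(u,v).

F(u,v) separates as P(u) + Q(v) + 3, so its minimum is min P + min Q + 3.
P'(u) = 36u(u + 3)(u + 4) vanishes at u ∈ {-4, -3, 0}; Q'(v) = 12(v - 4)(v - 3)(v + 2) vanishes at v ∈ {-2, 3, 4}.
Local minima of P (where P''>0): P(-4)=384, P(0)=0. Local minima of Q: Q(-2)=-416, Q(4)=448.
So the global minimum of F is P(0) + Q(-2) + 3 = 0 − 416 + 3 = -413, attained at (0, -2).

-413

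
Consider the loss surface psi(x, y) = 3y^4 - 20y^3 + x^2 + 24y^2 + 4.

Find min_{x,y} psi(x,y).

-124

psi(x,y) separates as P(x) + Q(y) + 4, so its minimum is min P + min Q + 4.
P'(x) = 2x vanishes at x ∈ {0}; Q'(y) = 12y(y - 4)(y - 1) vanishes at y ∈ {0, 1, 4}.
Local minima of P (where P''>0): P(0)=0. Local minima of Q: Q(0)=0, Q(4)=-128.
So the global minimum of psi is P(0) + Q(4) + 4 = 0 − 128 + 4 = -124, attained at (0, 4).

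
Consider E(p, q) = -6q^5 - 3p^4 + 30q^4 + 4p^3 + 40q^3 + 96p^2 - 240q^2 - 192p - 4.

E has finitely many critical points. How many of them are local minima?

E separates as a function of p plus a function of q, so ∇E=0 decouples.
∂E/∂p = -12(p - 4)(p - 1)(p + 4) = 0 at p ∈ {-4, 1, 4}; ∂E/∂q = -30q(q - 4)(q - 2)(q + 2) = 0 at q ∈ {-2, 0, 2, 4}.
The Hessian is diagonal: diag(E_pp, E_qq). Second derivatives: E_pp(-4)=-480, E_pp(1)=180, E_pp(4)=-288; E_qq(-2)=1440, E_qq(0)=-480, E_qq(2)=480, E_qq(4)=-1440.
Local minima occur where both diagonal entries positive: (1, -2), (1, 2). Count: 2.

2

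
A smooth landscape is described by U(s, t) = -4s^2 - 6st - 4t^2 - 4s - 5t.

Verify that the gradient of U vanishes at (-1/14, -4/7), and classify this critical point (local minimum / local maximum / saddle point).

local maximum

∇U = (-8s - 6t - 4, -6s - 8t - 5); substituting (-1/14, -4/7) gives ∇U = (0, 0), so (-1/14, -4/7) is indeed a critical point.
The Hessian of U is constant: H = [[-8, -6], [-6, -8]].
det(H) = (-8)·(-8) − (-6)² = 28.
det(H) > 0 and tr(H) = -16 < 0, so H is negative definite and the point is a local maximum.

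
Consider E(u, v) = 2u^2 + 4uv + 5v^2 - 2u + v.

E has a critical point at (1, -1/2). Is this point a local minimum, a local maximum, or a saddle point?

The Hessian of E is constant: H = [[4, 4], [4, 10]].
det(H) = 4·10 − 4² = 24.
det(H) > 0 and tr(H) = 14 > 0, so H is positive definite and the point is a local minimum.

local minimum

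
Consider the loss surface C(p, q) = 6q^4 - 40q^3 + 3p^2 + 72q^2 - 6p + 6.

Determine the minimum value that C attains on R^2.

3

C(p,q) separates as A(p) + B(q) + 6, so its minimum is min A + min B + 6.
A'(p) = 6p - 6 vanishes at p ∈ {1}; B'(q) = 24q(q - 3)(q - 2) vanishes at q ∈ {0, 2, 3}.
Local minima of A (where A''>0): A(1)=-3. Local minima of B: B(0)=0, B(3)=54.
So the global minimum of C is A(1) + B(0) + 6 = -3 + 0 + 6 = 3, attained at (1, 0).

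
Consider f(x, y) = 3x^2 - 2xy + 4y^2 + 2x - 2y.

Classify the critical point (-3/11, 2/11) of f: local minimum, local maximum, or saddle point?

The Hessian of f is constant: H = [[6, -2], [-2, 8]].
det(H) = 6·8 − (-2)² = 44.
det(H) > 0 and tr(H) = 14 > 0, so H is positive definite and the point is a local minimum.

local minimum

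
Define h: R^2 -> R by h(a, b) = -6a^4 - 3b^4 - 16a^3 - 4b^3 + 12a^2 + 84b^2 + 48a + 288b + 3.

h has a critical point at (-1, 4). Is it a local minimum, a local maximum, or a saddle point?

The mixed partial ∂²h/∂a∂b is 0, so the Hessian at any point is diag(h_aa, h_bb) = diag(24(-3a^2 - 4a + 1), 12(-3b^2 - 2b + 14)).
At (-1, 4): H = diag(48, -504).
The eigenvalues have opposite signs, so H is indefinite: a saddle point.

saddle point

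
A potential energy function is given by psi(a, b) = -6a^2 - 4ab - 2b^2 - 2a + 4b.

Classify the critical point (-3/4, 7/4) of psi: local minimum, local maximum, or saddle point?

local maximum

The Hessian of psi is constant: H = [[-12, -4], [-4, -4]].
det(H) = (-12)·(-4) − (-4)² = 32.
det(H) > 0 and tr(H) = -16 < 0, so H is negative definite and the point is a local maximum.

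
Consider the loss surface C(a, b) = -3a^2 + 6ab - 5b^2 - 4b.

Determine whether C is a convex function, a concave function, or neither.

concave

C is quadratic, so its Hessian is the constant matrix H = [[-6, 6], [6, -10]].
det(H) = 24, tr(H) = -16.
det(H) > 0 and tr(H) < 0, so H is negative definite everywhere: concave.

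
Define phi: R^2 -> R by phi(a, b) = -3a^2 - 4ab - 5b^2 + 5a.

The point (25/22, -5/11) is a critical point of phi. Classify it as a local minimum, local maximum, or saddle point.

The Hessian of phi is constant: H = [[-6, -4], [-4, -10]].
det(H) = (-6)·(-10) − (-4)² = 44.
det(H) > 0 and tr(H) = -16 < 0, so H is negative definite and the point is a local maximum.

local maximum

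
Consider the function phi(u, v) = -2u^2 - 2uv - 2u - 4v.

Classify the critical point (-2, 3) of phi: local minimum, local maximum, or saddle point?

saddle point

The Hessian of phi is constant: H = [[-4, -2], [-2, 0]].
det(H) = (-4)·0 − (-2)² = -4.
Since det(H) < 0, H is indefinite and the critical point is a saddle point.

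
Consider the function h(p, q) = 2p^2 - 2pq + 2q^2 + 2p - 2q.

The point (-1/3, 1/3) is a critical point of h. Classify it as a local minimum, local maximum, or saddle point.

The Hessian of h is constant: H = [[4, -2], [-2, 4]].
det(H) = 4·4 − (-2)² = 12.
det(H) > 0 and tr(H) = 8 > 0, so H is positive definite and the point is a local minimum.

local minimum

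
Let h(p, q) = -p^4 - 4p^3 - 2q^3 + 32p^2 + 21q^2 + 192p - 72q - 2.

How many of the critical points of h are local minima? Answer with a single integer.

1

h separates as a function of p plus a function of q, so ∇h=0 decouples.
∂h/∂p = -4(p - 4)(p + 3)(p + 4) = 0 at p ∈ {-4, -3, 4}; ∂h/∂q = -6(q - 4)(q - 3) = 0 at q ∈ {3, 4}.
The Hessian is diagonal: diag(h_pp, h_qq). Second derivatives: h_pp(-4)=-32, h_pp(-3)=28, h_pp(4)=-224; h_qq(3)=6, h_qq(4)=-6.
Local minima occur where both diagonal entries positive: (-3, 3). Count: 1.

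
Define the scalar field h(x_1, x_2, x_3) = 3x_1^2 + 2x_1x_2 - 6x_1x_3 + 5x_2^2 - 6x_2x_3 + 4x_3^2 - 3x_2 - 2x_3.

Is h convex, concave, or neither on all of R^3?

h is quadratic, so its Hessian is the constant matrix H = [[6, 2, -6], [2, 10, -6], [-6, -6, 8]].
Leading principal minors: 6, 56, 16.
All positive ⇒ H ≻ 0 ⇒ convex.

convex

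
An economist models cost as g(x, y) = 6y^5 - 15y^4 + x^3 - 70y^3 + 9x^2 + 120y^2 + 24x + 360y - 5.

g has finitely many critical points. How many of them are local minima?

2

g separates as a function of x plus a function of y, so ∇g=0 decouples.
∂g/∂x = 3(x + 2)(x + 4) = 0 at x ∈ {-4, -2}; ∂g/∂y = 30(y - 3)(y - 2)(y + 1)(y + 2) = 0 at y ∈ {-2, -1, 2, 3}.
The Hessian is diagonal: diag(g_xx, g_yy). Second derivatives: g_xx(-4)=-6, g_xx(-2)=6; g_yy(-2)=-600, g_yy(-1)=360, g_yy(2)=-360, g_yy(3)=600.
Local minima occur where both diagonal entries positive: (-2, -1), (-2, 3). Count: 2.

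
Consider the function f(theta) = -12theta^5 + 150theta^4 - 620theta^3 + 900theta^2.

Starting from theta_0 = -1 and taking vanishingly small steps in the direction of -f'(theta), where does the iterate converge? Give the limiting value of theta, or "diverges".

0

f'(theta) = -60theta(theta - 5)(theta - 3)(theta - 2), so f'(-1) = -4320.
Gradient descent moves in the -f' direction, i.e. theta is increasing.
The nearest critical point in that direction is theta = 0, where f'' = 1800 > 0 (a local minimum). The iterate converges there.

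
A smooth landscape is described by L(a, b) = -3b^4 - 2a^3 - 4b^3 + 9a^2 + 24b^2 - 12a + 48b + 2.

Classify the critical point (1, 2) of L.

The mixed partial ∂²L/∂a∂b is 0, so the Hessian at any point is diag(L_aa, L_bb) = diag(6(-2a + 3), 12(-3b^2 - 2b + 4)).
At (1, 2): H = diag(6, -144).
The eigenvalues have opposite signs, so H is indefinite: a saddle point.

saddle point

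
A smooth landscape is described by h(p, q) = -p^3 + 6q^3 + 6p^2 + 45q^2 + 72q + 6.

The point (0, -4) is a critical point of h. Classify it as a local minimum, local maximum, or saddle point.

The mixed partial ∂²h/∂p∂q is 0, so the Hessian at any point is diag(h_pp, h_qq) = diag(6(-p + 2), 18(2q + 5)).
At (0, -4): H = diag(12, -54).
The eigenvalues have opposite signs, so H is indefinite: a saddle point.

saddle point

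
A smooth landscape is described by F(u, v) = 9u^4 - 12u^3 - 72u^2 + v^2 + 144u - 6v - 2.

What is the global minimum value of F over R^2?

F(u,v) separates as P(u) + Q(v) − 2, so its minimum is min P + min Q − 2.
P'(u) = 36(u - 2)(u - 1)(u + 2) vanishes at u ∈ {-2, 1, 2}; Q'(v) = 2v - 6 vanishes at v ∈ {3}.
Local minima of P (where P''>0): P(-2)=-336, P(2)=48. Local minima of Q: Q(3)=-9.
So the global minimum of F is P(-2) + Q(3) − 2 = -336 − 9 − 2 = -347, attained at (-2, 3).

-347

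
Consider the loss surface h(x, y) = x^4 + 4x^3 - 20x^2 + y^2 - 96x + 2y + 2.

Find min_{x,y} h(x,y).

-278

h(x,y) separates as P(x) + Q(y) + 2, so its minimum is min P + min Q + 2.
P'(x) = 4(x - 3)(x + 2)(x + 4) vanishes at x ∈ {-4, -2, 3}; Q'(y) = 2y + 2 vanishes at y ∈ {-1}.
Local minima of P (where P''>0): P(-4)=64, P(3)=-279. Local minima of Q: Q(-1)=-1.
So the global minimum of h is P(3) + Q(-1) + 2 = -279 − 1 + 2 = -278, attained at (3, -1).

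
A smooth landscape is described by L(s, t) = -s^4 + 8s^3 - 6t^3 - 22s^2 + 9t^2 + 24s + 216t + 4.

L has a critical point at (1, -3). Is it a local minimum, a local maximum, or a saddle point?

The mixed partial ∂²L/∂s∂t is 0, so the Hessian at any point is diag(L_ss, L_tt) = diag(4(-3s^2 + 12s - 11), 18(-2t + 1)).
At (1, -3): H = diag(-8, 126).
The eigenvalues have opposite signs, so H is indefinite: a saddle point.

saddle point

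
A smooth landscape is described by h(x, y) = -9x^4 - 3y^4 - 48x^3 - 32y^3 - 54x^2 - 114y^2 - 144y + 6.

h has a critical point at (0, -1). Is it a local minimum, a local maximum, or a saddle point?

local maximum

The mixed partial ∂²h/∂x∂y is 0, so the Hessian at any point is diag(h_xx, h_yy) = diag(-36(3x^2 + 8x + 3), -12(3y^2 + 16y + 19)).
At (0, -1): H = diag(-108, -72).
Both eigenvalues are negative, so H is negative definite: a local maximum.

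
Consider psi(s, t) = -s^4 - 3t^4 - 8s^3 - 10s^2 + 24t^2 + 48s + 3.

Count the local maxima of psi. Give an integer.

psi separates as a function of s plus a function of t, so ∇psi=0 decouples.
∂psi/∂s = -4(s - 1)(s + 3)(s + 4) = 0 at s ∈ {-4, -3, 1}; ∂psi/∂t = -12t(t - 2)(t + 2) = 0 at t ∈ {-2, 0, 2}.
The Hessian is diagonal: diag(psi_ss, psi_tt). Second derivatives: psi_ss(-4)=-20, psi_ss(-3)=16, psi_ss(1)=-80; psi_tt(-2)=-96, psi_tt(0)=48, psi_tt(2)=-96.
Local maxima occur where both diagonal entries negative: (-4, -2), (-4, 2), (1, -2), (1, 2). Count: 4.

4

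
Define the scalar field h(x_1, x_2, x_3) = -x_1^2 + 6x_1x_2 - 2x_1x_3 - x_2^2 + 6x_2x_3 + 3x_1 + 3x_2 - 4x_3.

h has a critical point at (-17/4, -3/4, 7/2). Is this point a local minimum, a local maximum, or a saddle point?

saddle point

The Hessian is constant: H = [[-2, 6, -2], [6, -2, 6], [-2, 6, 0]].
Leading principal minors: Δ₁ = -2, Δ₂ = -32, Δ₃ = -64.
The minors fit neither the all-positive nor the alternating-sign pattern, so H is indefinite: a saddle point.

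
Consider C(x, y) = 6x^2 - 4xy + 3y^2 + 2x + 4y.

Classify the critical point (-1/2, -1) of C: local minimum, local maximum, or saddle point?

The Hessian of C is constant: H = [[12, -4], [-4, 6]].
det(H) = 12·6 − (-4)² = 56.
det(H) > 0 and tr(H) = 18 > 0, so H is positive definite and the point is a local minimum.

local minimum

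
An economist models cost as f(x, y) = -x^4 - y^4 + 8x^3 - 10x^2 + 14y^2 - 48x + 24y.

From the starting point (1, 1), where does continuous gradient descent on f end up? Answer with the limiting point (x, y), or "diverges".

(3, -1)

f is separable, so gradient descent decouples: x follows -∂f/∂x, y follows -∂f/∂y.
∂f/∂x = -4(x - 4)(x - 3)(x + 1); at x=1 this is -48, so x increases.
∂f/∂y = -4(y - 3)(y + 1)(y + 2); at y=1 this is 48, so y decreases.
x converges to its nearest critical value 3 (a local min of the x-part); y converges to -1. The iterate converges to (3, -1).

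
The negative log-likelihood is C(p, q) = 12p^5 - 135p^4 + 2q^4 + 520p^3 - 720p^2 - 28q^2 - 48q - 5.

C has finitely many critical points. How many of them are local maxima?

2

C separates as a function of p plus a function of q, so ∇C=0 decouples.
∂C/∂p = 60p(p - 4)(p - 3)(p - 2) = 0 at p ∈ {0, 2, 3, 4}; ∂C/∂q = 8(q - 3)(q + 1)(q + 2) = 0 at q ∈ {-2, -1, 3}.
The Hessian is diagonal: diag(C_pp, C_qq). Second derivatives: C_pp(0)=-1440, C_pp(2)=240, C_pp(3)=-180, C_pp(4)=480; C_qq(-2)=40, C_qq(-1)=-32, C_qq(3)=160.
Local maxima occur where both diagonal entries negative: (0, -1), (3, -1). Count: 2.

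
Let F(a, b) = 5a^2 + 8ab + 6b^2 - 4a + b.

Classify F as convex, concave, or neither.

convex

F is quadratic, so its Hessian is the constant matrix H = [[10, 8], [8, 12]].
det(H) = 56, tr(H) = 22.
det(H) > 0 and tr(H) > 0, so H is positive definite everywhere: convex.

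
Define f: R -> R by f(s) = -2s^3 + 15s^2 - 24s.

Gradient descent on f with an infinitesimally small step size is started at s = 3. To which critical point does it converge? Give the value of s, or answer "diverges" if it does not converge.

1

f'(s) = -6(s - 4)(s - 1), so f'(3) = 12.
Gradient descent moves in the -f' direction, i.e. s is decreasing.
The nearest critical point in that direction is s = 1, where f'' = 18 > 0 (a local minimum). The iterate converges there.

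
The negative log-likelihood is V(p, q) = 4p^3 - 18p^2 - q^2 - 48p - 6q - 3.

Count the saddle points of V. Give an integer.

V separates as a function of p plus a function of q, so ∇V=0 decouples.
∂V/∂p = 12(p - 4)(p + 1) = 0 at p ∈ {-1, 4}; ∂V/∂q = -2(q + 3) = 0 at q ∈ {-3}.
The Hessian is diagonal: diag(V_pp, V_qq). Second derivatives: V_pp(-1)=-60, V_pp(4)=60; V_qq(-3)=-2.
Saddle points occur where the two diagonal entries have opposite signs: (4, -3). Count: 1.

1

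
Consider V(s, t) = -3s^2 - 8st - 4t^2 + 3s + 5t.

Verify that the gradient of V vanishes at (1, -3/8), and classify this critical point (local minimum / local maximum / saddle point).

∇V = (-6s - 8t + 3, -8s - 8t + 5); substituting (1, -3/8) gives ∇V = (0, 0), so (1, -3/8) is indeed a critical point.
The Hessian of V is constant: H = [[-6, -8], [-8, -8]].
det(H) = (-6)·(-8) − (-8)² = -16.
Since det(H) < 0, H is indefinite and the critical point is a saddle point.

saddle point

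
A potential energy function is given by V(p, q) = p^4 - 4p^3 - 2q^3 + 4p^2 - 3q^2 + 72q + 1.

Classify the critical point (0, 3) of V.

saddle point

The mixed partial ∂²V/∂p∂q is 0, so the Hessian at any point is diag(V_pp, V_qq) = diag(4(3p^2 - 6p + 2), -6(2q + 1)).
At (0, 3): H = diag(8, -42).
The eigenvalues have opposite signs, so H is indefinite: a saddle point.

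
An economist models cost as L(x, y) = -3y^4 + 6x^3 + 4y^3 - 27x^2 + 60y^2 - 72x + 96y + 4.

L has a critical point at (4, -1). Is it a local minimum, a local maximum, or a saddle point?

The mixed partial ∂²L/∂x∂y is 0, so the Hessian at any point is diag(L_xx, L_yy) = diag(18(2x - 3), 12(-3y^2 + 2y + 10)).
At (4, -1): H = diag(90, 60).
Both eigenvalues are positive, so H is positive definite: a local minimum.

local minimum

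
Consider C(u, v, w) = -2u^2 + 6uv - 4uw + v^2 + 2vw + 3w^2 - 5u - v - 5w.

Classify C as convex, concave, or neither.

C is quadratic, so its Hessian is the constant matrix H = [[-4, 6, -4], [6, 2, 2], [-4, 2, 6]].
Leading principal minors: -4, -44, -376.
Neither pattern holds ⇒ H is indefinite ⇒ neither convex nor concave.

neither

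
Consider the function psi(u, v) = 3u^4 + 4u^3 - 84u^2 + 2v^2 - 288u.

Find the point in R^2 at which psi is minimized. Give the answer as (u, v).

(4, 0)

psi(u,v) separates as P(u) + Q(v), so its minimum is min P + min Q.
P'(u) = 12(u - 4)(u + 2)(u + 3) vanishes at u ∈ {-3, -2, 4}; Q'(v) = 4v vanishes at v ∈ {0}.
Local minima of P (where P''>0): P(-3)=243, P(4)=-1472. Local minima of Q: Q(0)=0.
So the global minimum of psi is P(4) + Q(0) = -1472 + 0 = -1472, attained at (4, 0).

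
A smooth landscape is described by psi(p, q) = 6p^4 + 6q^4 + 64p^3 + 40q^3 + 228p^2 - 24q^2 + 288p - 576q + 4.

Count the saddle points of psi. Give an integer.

4

psi separates as a function of p plus a function of q, so ∇psi=0 decouples.
∂psi/∂p = 24(p + 1)(p + 3)(p + 4) = 0 at p ∈ {-4, -3, -1}; ∂psi/∂q = 24(q - 2)(q + 3)(q + 4) = 0 at q ∈ {-4, -3, 2}.
The Hessian is diagonal: diag(psi_pp, psi_qq). Second derivatives: psi_pp(-4)=72, psi_pp(-3)=-48, psi_pp(-1)=144; psi_qq(-4)=144, psi_qq(-3)=-120, psi_qq(2)=720.
Saddle points occur where the two diagonal entries have opposite signs: (-4, -3), (-3, -4), (-3, 2), (-1, -3). Count: 4.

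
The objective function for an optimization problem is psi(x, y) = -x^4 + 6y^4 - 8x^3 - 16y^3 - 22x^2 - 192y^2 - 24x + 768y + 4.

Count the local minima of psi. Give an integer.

psi separates as a function of x plus a function of y, so ∇psi=0 decouples.
∂psi/∂x = -4(x + 1)(x + 2)(x + 3) = 0 at x ∈ {-3, -2, -1}; ∂psi/∂y = 24(y - 4)(y - 2)(y + 4) = 0 at y ∈ {-4, 2, 4}.
The Hessian is diagonal: diag(psi_xx, psi_yy). Second derivatives: psi_xx(-3)=-8, psi_xx(-2)=4, psi_xx(-1)=-8; psi_yy(-4)=1152, psi_yy(2)=-288, psi_yy(4)=384.
Local minima occur where both diagonal entries positive: (-2, -4), (-2, 4). Count: 2.

2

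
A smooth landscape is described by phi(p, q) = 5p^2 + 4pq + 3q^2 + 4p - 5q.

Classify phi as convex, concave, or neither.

phi is quadratic, so its Hessian is the constant matrix H = [[10, 4], [4, 6]].
det(H) = 44, tr(H) = 16.
det(H) > 0 and tr(H) > 0, so H is positive definite everywhere: convex.

convex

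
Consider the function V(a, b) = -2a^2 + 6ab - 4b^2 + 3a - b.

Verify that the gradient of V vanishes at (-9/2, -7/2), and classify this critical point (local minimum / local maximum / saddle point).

∇V = (-4a + 6b + 3, 6a - 8b - 1); substituting (-9/2, -7/2) gives ∇V = (0, 0), so (-9/2, -7/2) is indeed a critical point.
The Hessian of V is constant: H = [[-4, 6], [6, -8]].
det(H) = (-4)·(-8) − 6² = -4.
Since det(H) < 0, H is indefinite and the critical point is a saddle point.

saddle point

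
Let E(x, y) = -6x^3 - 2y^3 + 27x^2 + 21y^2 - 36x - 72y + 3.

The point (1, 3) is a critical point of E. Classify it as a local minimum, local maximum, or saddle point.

local minimum

The mixed partial ∂²E/∂x∂y is 0, so the Hessian at any point is diag(E_xx, E_yy) = diag(18(-2x + 3), 6(-2y + 7)).
At (1, 3): H = diag(18, 6).
Both eigenvalues are positive, so H is positive definite: a local minimum.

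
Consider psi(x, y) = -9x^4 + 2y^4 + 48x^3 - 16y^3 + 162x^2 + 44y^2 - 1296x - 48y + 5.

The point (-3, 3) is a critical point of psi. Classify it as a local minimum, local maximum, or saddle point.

The mixed partial ∂²psi/∂x∂y is 0, so the Hessian at any point is diag(psi_xx, psi_yy) = diag(36(-3x^2 + 8x + 9), 8(3y^2 - 12y + 11)).
At (-3, 3): H = diag(-1512, 16).
The eigenvalues have opposite signs, so H is indefinite: a saddle point.

saddle point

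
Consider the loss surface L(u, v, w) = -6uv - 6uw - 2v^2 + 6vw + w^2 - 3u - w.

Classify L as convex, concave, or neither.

neither

L is quadratic, so its Hessian is the constant matrix H = [[0, -6, -6], [-6, -4, 6], [-6, 6, 2]].
Leading principal minors: 0, -36, 504.
Neither pattern holds ⇒ H is indefinite ⇒ neither convex nor concave.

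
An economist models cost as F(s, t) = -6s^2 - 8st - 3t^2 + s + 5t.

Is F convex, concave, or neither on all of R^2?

F is quadratic, so its Hessian is the constant matrix H = [[-12, -8], [-8, -6]].
det(H) = 8, tr(H) = -18.
det(H) > 0 and tr(H) < 0, so H is negative definite everywhere: concave.

concave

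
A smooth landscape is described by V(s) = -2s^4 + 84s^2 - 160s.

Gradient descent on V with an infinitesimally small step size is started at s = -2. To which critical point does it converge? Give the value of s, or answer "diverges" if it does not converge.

1

V'(s) = -8(s - 4)(s - 1)(s + 5), so V'(-2) = -432.
Gradient descent moves in the -V' direction, i.e. s is increasing.
The nearest critical point in that direction is s = 1, where V'' = 144 > 0 (a local minimum). The iterate converges there.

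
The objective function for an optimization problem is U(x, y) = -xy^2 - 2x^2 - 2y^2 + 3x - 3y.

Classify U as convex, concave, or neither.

neither

The term -xy^2 is cubic, so the Hessian is not constant.
∂²U/∂y² = -2x - 4, which takes both signs as x varies (negative for sufficiently large x). A diagonal entry of the Hessian changing sign means the Hessian is neither positive- nor negative-semidefinite on all of R^2.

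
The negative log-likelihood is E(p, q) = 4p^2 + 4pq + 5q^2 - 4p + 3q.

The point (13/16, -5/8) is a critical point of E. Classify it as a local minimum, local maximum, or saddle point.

local minimum

The Hessian of E is constant: H = [[8, 4], [4, 10]].
det(H) = 8·10 − 4² = 64.
det(H) > 0 and tr(H) = 18 > 0, so H is positive definite and the point is a local minimum.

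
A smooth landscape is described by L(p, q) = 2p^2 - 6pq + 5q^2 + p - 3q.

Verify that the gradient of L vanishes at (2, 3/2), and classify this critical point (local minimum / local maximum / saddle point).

∇L = (4p - 6q + 1, -6p + 10q - 3); substituting (2, 3/2) gives ∇L = (0, 0), so (2, 3/2) is indeed a critical point.
The Hessian of L is constant: H = [[4, -6], [-6, 10]].
det(H) = 4·10 − (-6)² = 4.
det(H) > 0 and tr(H) = 14 > 0, so H is positive definite and the point is a local minimum.

local minimum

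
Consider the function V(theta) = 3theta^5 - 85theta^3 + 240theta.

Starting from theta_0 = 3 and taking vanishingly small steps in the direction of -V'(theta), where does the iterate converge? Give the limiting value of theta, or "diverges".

V'(theta) = 15(theta - 4)(theta - 1)(theta + 1)(theta + 4), so V'(3) = -840.
Gradient descent moves in the -V' direction, i.e. theta is increasing.
The nearest critical point in that direction is theta = 4, where V'' = 1800 > 0 (a local minimum). The iterate converges there.

4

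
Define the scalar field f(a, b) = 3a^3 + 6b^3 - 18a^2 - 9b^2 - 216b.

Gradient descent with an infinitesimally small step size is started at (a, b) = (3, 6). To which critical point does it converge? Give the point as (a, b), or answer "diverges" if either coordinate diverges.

f is separable, so gradient descent decouples: a follows -∂f/∂a, b follows -∂f/∂b.
∂f/∂a = 9a(a - 4); at a=3 this is -27, so a increases.
∂f/∂b = 18(b - 4)(b + 3); at b=6 this is 324, so b decreases.
a converges to its nearest critical value 4 (a local min of the a-part); b converges to 4. The iterate converges to (4, 4).

(4, 4)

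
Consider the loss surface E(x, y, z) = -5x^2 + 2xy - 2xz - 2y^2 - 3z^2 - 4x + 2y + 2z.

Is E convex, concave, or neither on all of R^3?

concave

E is quadratic, so its Hessian is the constant matrix H = [[-10, 2, -2], [2, -4, 0], [-2, 0, -6]].
Leading principal minors: -10, 36, -200.
Signs alternate −, +, − ⇒ H ≺ 0 ⇒ concave.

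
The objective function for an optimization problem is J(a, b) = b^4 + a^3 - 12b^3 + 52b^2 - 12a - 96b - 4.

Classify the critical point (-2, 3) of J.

The mixed partial ∂²J/∂a∂b is 0, so the Hessian at any point is diag(J_aa, J_bb) = diag(6a, 4(3b^2 - 18b + 26)).
At (-2, 3): H = diag(-12, -4).
Both eigenvalues are negative, so H is negative definite: a local maximum.

local maximum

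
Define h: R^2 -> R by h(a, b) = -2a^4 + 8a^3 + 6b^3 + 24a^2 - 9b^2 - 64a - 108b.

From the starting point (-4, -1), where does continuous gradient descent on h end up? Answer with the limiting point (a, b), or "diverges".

h is separable, so gradient descent decouples: a follows -∂h/∂a, b follows -∂h/∂b.
∂h/∂a = -8(a - 4)(a - 1)(a + 2); at a=-4 this is 640, so a decreases.
∂h/∂b = 18(b - 3)(b + 2); at b=-1 this is -72, so b increases.
The a-coordinate has no critical point in that direction and runs off to infinity.

diverges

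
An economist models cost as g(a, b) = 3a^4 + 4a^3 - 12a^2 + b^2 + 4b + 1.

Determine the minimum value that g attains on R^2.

-35

g(a,b) separates as P(a) + Q(b) + 1, so its minimum is min P + min Q + 1.
P'(a) = 12a(a - 1)(a + 2) vanishes at a ∈ {-2, 0, 1}; Q'(b) = 2b + 4 vanishes at b ∈ {-2}.
Local minima of P (where P''>0): P(-2)=-32, P(1)=-5. Local minima of Q: Q(-2)=-4.
So the global minimum of g is P(-2) + Q(-2) + 1 = -32 − 4 + 1 = -35, attained at (-2, -2).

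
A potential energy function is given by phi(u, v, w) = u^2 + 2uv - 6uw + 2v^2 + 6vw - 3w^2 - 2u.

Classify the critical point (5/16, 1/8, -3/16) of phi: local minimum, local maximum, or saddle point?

saddle point

The Hessian is constant: H = [[2, 2, -6], [2, 4, 6], [-6, 6, -6]].
Leading principal minors: Δ₁ = 2, Δ₂ = 4, Δ₃ = -384.
The minors fit neither the all-positive nor the alternating-sign pattern, so H is indefinite: a saddle point.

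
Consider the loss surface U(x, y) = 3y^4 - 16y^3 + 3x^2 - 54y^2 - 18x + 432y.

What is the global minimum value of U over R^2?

U(x,y) separates as P(x) + Q(y), so its minimum is min P + min Q.
P'(x) = 6x - 18 vanishes at x ∈ {3}; Q'(y) = 12(y - 4)(y - 3)(y + 3) vanishes at y ∈ {-3, 3, 4}.
Local minima of P (where P''>0): P(3)=-27. Local minima of Q: Q(-3)=-1107, Q(4)=608.
So the global minimum of U is P(3) + Q(-3) = -27 − 1107 = -1134, attained at (3, -3).

-1134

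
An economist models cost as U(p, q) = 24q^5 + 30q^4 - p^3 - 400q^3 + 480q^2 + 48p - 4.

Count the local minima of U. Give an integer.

2

U separates as a function of p plus a function of q, so ∇U=0 decouples.
∂U/∂p = -3(p - 4)(p + 4) = 0 at p ∈ {-4, 4}; ∂U/∂q = 120q(q - 2)(q - 1)(q + 4) = 0 at q ∈ {-4, 0, 1, 2}.
The Hessian is diagonal: diag(U_pp, U_qq). Second derivatives: U_pp(-4)=24, U_pp(4)=-24; U_qq(-4)=-14400, U_qq(0)=960, U_qq(1)=-600, U_qq(2)=1440.
Local minima occur where both diagonal entries positive: (-4, 0), (-4, 2). Count: 2.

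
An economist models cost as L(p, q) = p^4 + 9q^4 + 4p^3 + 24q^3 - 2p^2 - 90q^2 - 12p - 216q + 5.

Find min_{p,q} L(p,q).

L(p,q) separates as A(p) + B(q) + 5, so its minimum is min A + min B + 5.
A'(p) = 4(p - 1)(p + 1)(p + 3) vanishes at p ∈ {-3, -1, 1}; B'(q) = 36(q - 2)(q + 1)(q + 3) vanishes at q ∈ {-3, -1, 2}.
Local minima of A (where A''>0): A(-3)=-9, A(1)=-9. Local minima of B: B(-3)=-81, B(2)=-456.
So the global minimum of L is A(-3) + B(2) + 5 = -9 − 456 + 5 = -460, attained at (-3, 2).

-460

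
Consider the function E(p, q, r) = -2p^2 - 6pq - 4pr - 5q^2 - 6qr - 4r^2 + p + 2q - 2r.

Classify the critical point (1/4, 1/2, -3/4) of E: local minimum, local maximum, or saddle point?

The Hessian is constant: H = [[-4, -6, -4], [-6, -10, -6], [-4, -6, -8]].
Leading principal minors: Δ₁ = -4, Δ₂ = 4, Δ₃ = -16.
The minors alternate sign starting negative (−, +, −), so H is negative definite: a local maximum.

local maximum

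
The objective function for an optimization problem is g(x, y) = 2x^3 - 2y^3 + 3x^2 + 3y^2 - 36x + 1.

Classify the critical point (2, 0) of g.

The mixed partial ∂²g/∂x∂y is 0, so the Hessian at any point is diag(g_xx, g_yy) = diag(6(2x + 1), 6(-2y + 1)).
At (2, 0): H = diag(30, 6).
Both eigenvalues are positive, so H is positive definite: a local minimum.

local minimum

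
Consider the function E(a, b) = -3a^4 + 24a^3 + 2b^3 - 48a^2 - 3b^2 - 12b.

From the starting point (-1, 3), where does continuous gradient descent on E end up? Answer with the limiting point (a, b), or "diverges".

E is separable, so gradient descent decouples: a follows -∂E/∂a, b follows -∂E/∂b.
∂E/∂a = -12a(a - 4)(a - 2); at a=-1 this is 180, so a decreases.
∂E/∂b = 6(b - 2)(b + 1); at b=3 this is 24, so b decreases.
The a-coordinate has no critical point in that direction and runs off to infinity.

diverges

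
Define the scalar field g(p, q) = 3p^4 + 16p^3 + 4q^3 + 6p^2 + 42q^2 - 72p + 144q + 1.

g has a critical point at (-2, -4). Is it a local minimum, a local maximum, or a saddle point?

local maximum

The mixed partial ∂²g/∂p∂q is 0, so the Hessian at any point is diag(g_pp, g_qq) = diag(12(3p^2 + 8p + 1), 12(2q + 7)).
At (-2, -4): H = diag(-36, -12).
Both eigenvalues are negative, so H is negative definite: a local maximum.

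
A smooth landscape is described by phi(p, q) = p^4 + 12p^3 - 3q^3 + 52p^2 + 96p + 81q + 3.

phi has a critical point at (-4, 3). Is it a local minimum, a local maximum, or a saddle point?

saddle point

The mixed partial ∂²phi/∂p∂q is 0, so the Hessian at any point is diag(phi_pp, phi_qq) = diag(4(3p^2 + 18p + 26), -18q).
At (-4, 3): H = diag(8, -54).
The eigenvalues have opposite signs, so H is indefinite: a saddle point.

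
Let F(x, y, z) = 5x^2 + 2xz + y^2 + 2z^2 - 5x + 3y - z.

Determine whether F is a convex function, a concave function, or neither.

convex

F is quadratic, so its Hessian is the constant matrix H = [[10, 0, 2], [0, 2, 0], [2, 0, 4]].
Leading principal minors: 10, 20, 72.
All positive ⇒ H ≻ 0 ⇒ convex.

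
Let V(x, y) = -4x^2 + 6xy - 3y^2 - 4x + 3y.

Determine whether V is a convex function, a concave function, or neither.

V is quadratic, so its Hessian is the constant matrix H = [[-8, 6], [6, -6]].
det(H) = 12, tr(H) = -14.
det(H) > 0 and tr(H) < 0, so H is negative definite everywhere: concave.

concave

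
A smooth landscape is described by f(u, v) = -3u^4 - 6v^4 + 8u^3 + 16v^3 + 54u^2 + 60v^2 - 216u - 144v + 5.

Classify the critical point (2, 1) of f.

The mixed partial ∂²f/∂u∂v is 0, so the Hessian at any point is diag(f_uu, f_vv) = diag(12(-3u^2 + 4u + 9), 24(-3v^2 + 4v + 5)).
At (2, 1): H = diag(60, 144).
Both eigenvalues are positive, so H is positive definite: a local minimum.

local minimum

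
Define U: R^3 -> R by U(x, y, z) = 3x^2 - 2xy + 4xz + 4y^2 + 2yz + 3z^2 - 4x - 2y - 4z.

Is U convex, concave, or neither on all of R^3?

U is quadratic, so its Hessian is the constant matrix H = [[6, -2, 4], [-2, 8, 2], [4, 2, 6]].
Leading principal minors: 6, 44, 80.
All positive ⇒ H ≻ 0 ⇒ convex.

convex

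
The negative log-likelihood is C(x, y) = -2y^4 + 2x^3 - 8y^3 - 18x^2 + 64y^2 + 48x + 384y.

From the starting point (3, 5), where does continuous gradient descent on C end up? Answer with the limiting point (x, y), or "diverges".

C is separable, so gradient descent decouples: x follows -∂C/∂x, y follows -∂C/∂y.
∂C/∂x = 6(x - 4)(x - 2); at x=3 this is -6, so x increases.
∂C/∂y = -8(y - 4)(y + 3)(y + 4); at y=5 this is -576, so y increases.
The y-coordinate has no critical point in that direction and runs off to infinity.

diverges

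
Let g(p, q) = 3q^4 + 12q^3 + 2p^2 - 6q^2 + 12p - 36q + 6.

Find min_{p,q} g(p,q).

g(p,q) separates as A(p) + B(q) + 6, so its minimum is min A + min B + 6.
A'(p) = 4p + 12 vanishes at p ∈ {-3}; B'(q) = 12(q - 1)(q + 1)(q + 3) vanishes at q ∈ {-3, -1, 1}.
Local minima of A (where A''>0): A(-3)=-18. Local minima of B: B(-3)=-27, B(1)=-27.
So the global minimum of g is A(-3) + B(-3) + 6 = -18 − 27 + 6 = -39, attained at (-3, -3).

-39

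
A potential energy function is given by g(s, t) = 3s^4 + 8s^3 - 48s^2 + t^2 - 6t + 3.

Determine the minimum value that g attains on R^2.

-518

g(s,t) separates as P(s) + Q(t) + 3, so its minimum is min P + min Q + 3.
P'(s) = 12s(s - 2)(s + 4) vanishes at s ∈ {-4, 0, 2}; Q'(t) = 2(t - 3) vanishes at t ∈ {3}.
Local minima of P (where P''>0): P(-4)=-512, P(2)=-80. Local minima of Q: Q(3)=-9.
So the global minimum of g is P(-4) + Q(3) + 3 = -512 − 9 + 3 = -518, attained at (-4, 3).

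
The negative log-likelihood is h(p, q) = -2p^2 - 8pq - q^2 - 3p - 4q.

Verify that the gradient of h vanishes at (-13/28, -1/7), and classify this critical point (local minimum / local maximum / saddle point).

∇h = (-4p - 8q - 3, -8p - 2q - 4); substituting (-13/28, -1/7) gives ∇h = (0, 0), so (-13/28, -1/7) is indeed a critical point.
The Hessian of h is constant: H = [[-4, -8], [-8, -2]].
det(H) = (-4)·(-2) − (-8)² = -56.
Since det(H) < 0, H is indefinite and the critical point is a saddle point.

saddle point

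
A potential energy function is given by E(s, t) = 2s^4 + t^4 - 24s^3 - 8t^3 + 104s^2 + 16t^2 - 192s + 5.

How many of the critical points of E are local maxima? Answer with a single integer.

E separates as a function of s plus a function of t, so ∇E=0 decouples.
∂E/∂s = 8(s - 4)(s - 3)(s - 2) = 0 at s ∈ {2, 3, 4}; ∂E/∂t = 4t(t - 4)(t - 2) = 0 at t ∈ {0, 2, 4}.
The Hessian is diagonal: diag(E_ss, E_tt). Second derivatives: E_ss(2)=16, E_ss(3)=-8, E_ss(4)=16; E_tt(0)=32, E_tt(2)=-16, E_tt(4)=32.
Local maxima occur where both diagonal entries negative: (3, 2). Count: 1.

1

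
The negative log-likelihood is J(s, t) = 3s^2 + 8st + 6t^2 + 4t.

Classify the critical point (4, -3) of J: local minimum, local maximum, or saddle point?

local minimum

The Hessian of J is constant: H = [[6, 8], [8, 12]].
det(H) = 6·12 − 8² = 8.
det(H) > 0 and tr(H) = 18 > 0, so H is positive definite and the point is a local minimum.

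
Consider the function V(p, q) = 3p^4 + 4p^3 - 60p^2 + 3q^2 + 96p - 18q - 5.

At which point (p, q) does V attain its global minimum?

V(p,q) separates as A(p) + B(q) − 5, so its minimum is min A + min B − 5.
A'(p) = 12(p - 2)(p - 1)(p + 4) vanishes at p ∈ {-4, 1, 2}; B'(q) = 6q - 18 vanishes at q ∈ {3}.
Local minima of A (where A''>0): A(-4)=-832, A(2)=32. Local minima of B: B(3)=-27.
So the global minimum of V is A(-4) + B(3) − 5 = -832 − 27 − 5 = -864, attained at (-4, 3).

(-4, 3)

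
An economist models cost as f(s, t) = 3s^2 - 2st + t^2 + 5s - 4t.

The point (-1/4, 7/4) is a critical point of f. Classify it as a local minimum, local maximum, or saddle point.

local minimum

The Hessian of f is constant: H = [[6, -2], [-2, 2]].
det(H) = 6·2 − (-2)² = 8.
det(H) > 0 and tr(H) = 8 > 0, so H is positive definite and the point is a local minimum.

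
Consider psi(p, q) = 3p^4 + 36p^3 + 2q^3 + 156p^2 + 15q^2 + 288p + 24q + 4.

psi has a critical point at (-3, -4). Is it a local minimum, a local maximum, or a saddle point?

local maximum

The mixed partial ∂²psi/∂p∂q is 0, so the Hessian at any point is diag(psi_pp, psi_qq) = diag(12(3p^2 + 18p + 26), 6(2q + 5)).
At (-3, -4): H = diag(-12, -18).
Both eigenvalues are negative, so H is negative definite: a local maximum.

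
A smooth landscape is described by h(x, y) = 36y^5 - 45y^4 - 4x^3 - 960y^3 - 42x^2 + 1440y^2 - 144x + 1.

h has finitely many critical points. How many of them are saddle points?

4

h separates as a function of x plus a function of y, so ∇h=0 decouples.
∂h/∂x = -12(x + 3)(x + 4) = 0 at x ∈ {-4, -3}; ∂h/∂y = 180y(y - 4)(y - 1)(y + 4) = 0 at y ∈ {-4, 0, 1, 4}.
The Hessian is diagonal: diag(h_xx, h_yy). Second derivatives: h_xx(-4)=12, h_xx(-3)=-12; h_yy(-4)=-28800, h_yy(0)=2880, h_yy(1)=-2700, h_yy(4)=17280.
Saddle points occur where the two diagonal entries have opposite signs: (-4, -4), (-4, 1), (-3, 0), (-3, 4). Count: 4.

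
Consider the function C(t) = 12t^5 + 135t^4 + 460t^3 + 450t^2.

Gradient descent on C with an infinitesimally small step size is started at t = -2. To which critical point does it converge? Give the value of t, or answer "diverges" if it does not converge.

-3

C'(t) = 60t(t + 1)(t + 3)(t + 5), so C'(-2) = 360.
Gradient descent moves in the -C' direction, i.e. t is decreasing.
The nearest critical point in that direction is t = -3, where C'' = 720 > 0 (a local minimum). The iterate converges there.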